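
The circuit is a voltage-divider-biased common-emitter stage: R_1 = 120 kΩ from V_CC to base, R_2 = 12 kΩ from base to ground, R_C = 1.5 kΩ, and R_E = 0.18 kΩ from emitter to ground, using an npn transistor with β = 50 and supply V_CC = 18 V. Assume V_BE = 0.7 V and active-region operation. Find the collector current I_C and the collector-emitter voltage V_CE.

I_C ≈ 2.3 mA, V_CE ≈ 14 V

Thevenize the base divider: V_Th = V_CC·R_2/(R_1+R_2) = 18×12/132 = 1.64 V, R_Th = R_1‖R_2 = 10.9 kΩ.
Base-emitter loop: V_Th = I_B·R_Th + V_BE + (β+1)I_B·R_E, so I_B = (1.64 − 0.7) / (10.9 + 51×0.18) = 0.0466 mA.
I_C = β·I_B = 50×0.0466 = 2.33 mA, and I_E = (β+1)I_B = 2.38 mA.
V_CE = V_CC − I_C·R_C − I_E·R_E = 18 − 2.33×1.5 − 2.38×0.18 = 14.1 V.
V_CE = 14.1 V > 0.2 V confirms active-region operation.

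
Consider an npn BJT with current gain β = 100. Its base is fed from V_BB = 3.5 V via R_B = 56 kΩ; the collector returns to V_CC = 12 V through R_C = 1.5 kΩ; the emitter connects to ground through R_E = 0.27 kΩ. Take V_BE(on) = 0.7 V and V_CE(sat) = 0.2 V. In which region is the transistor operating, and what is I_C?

Assume active. Base-emitter loop: I_B = (V_BB − V_BE)/(R_B + (β+1)R_E) = (3.5 − 0.7)/(56 + 101×0.27) = 0.0336 mA.
I_C = β·I_B = 100×0.0336 = 3.36 mA.
V_CE = V_CC − I_C·R_C − I_E·R_E = 12 − 3.36×1.5 − 3.4×0.27 = 6.04 V > V_CE(sat), so the active-region assumption holds.

active; I_C ≈ 3.4 mA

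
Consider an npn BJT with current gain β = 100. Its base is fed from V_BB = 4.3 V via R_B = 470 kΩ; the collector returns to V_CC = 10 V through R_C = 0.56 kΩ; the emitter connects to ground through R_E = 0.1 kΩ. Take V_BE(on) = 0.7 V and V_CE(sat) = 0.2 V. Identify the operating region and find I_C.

active; I_C ≈ 0.75 mA

Assume active. Base-emitter loop: I_B = (V_BB − V_BE)/(R_B + (β+1)R_E) = (4.3 − 0.7)/(470 + 101×0.1) = 0.0075 mA.
I_C = β·I_B = 100×0.0075 = 0.75 mA.
V_CE = V_CC − I_C·R_C − I_E·R_E = 10 − 0.75×0.56 − 0.757×0.1 = 9.5 V > V_CE(sat), so the active-region assumption holds.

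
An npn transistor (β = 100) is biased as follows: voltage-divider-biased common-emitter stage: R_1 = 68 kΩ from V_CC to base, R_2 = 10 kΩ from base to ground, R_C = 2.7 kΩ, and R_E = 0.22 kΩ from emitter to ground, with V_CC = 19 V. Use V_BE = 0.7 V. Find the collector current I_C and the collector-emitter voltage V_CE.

I_C ≈ 5.6 mA, V_CE ≈ 2.6 V

Thevenize the base divider: V_Th = V_CC·R_2/(R_1+R_2) = 19×10/78 = 2.44 V, R_Th = R_1‖R_2 = 8.72 kΩ.
Base-emitter loop: V_Th = I_B·R_Th + V_BE + (β+1)I_B·R_E, so I_B = (2.44 − 0.7) / (8.72 + 101×0.22) = 0.0561 mA.
I_C = β·I_B = 100×0.0561 = 5.61 mA, and I_E = (β+1)I_B = 5.67 mA.
V_CE = V_CC − I_C·R_C − I_E·R_E = 19 − 5.61×2.7 − 5.67×0.22 = 2.6 V.
V_CE = 2.6 V > 0.2 V confirms active-region operation.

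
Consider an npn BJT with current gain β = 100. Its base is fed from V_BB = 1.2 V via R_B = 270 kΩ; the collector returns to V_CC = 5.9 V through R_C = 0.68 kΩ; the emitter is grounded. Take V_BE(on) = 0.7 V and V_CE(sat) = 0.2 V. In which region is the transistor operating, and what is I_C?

Assume active. Base-emitter loop: I_B = (V_BB − V_BE)/R_B = (1.2 − 0.7)/270 = 0.00185 mA.
I_C = β·I_B = 100×0.00185 = 0.185 mA.
V_CE = V_CC − I_C·R_C = 5.9 − 0.185×0.68 = 5.77 V > V_CE(sat), so the active-region assumption holds.

active; I_C ≈ 0.19 mA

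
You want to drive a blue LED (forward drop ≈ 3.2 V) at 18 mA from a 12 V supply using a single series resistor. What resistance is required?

The resistor drops V_S − V_D = 12 − 3.2 = 8.8 V at 18 mA.
R = 8.8 V / 18 mA = 0.489 kΩ.

R ≈ 0.49 kΩ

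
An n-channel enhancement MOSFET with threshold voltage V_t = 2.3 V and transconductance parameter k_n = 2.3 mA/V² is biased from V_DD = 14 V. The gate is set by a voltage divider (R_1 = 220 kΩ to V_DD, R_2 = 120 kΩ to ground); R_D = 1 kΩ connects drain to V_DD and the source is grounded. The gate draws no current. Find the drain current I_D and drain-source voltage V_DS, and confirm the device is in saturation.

V_G = V_DD·R_2/(R_1+R_2) = 14×120/340 = 4.94 V. With the source grounded, V_GS = V_G = 4.94 V.
Assume saturation: I_D = (k_n/2)(V_GS − V_t)² = (2.3/2)×(4.94 − 2.3)² = 1.15×2.64² = 8.02 mA.
V_DS = V_DD − I_D·R_D = 14 − 8.02×1 = 5.98 V.
Saturation requires V_DS ≥ V_GS − V_t = 2.64 V; 5.98 ≥ 2.64 ✓.

I_D ≈ 8 mA, V_DS ≈ 6 V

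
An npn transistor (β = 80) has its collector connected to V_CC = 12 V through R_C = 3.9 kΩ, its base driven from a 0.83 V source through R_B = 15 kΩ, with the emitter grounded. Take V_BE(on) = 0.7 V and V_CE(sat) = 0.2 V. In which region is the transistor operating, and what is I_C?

Assume active. Base-emitter loop: I_B = (V_BB − V_BE)/R_B = (0.83 − 0.7)/15 = 0.00867 mA.
I_C = β·I_B = 80×0.00867 = 0.693 mA.
V_CE = V_CC − I_C·R_C = 12 − 0.693×3.9 = 9.3 V > V_CE(sat), so the active-region assumption holds.

active; I_C ≈ 0.69 mA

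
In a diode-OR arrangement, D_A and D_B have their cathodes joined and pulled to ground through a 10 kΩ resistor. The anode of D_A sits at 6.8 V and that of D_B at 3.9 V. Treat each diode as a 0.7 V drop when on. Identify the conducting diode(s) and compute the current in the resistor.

Assume both conduct. Then node N would need to be at both 6.8−0.7 = 6.1 V and 3.9−0.7 = 3.2 V, which is impossible.
Assume only D_A conducts: V_N = 6.8 − 0.7 = 6.1 V, so I_R = 6.1/10 = 0.61 mA.
Check D_B: its anode-to-cathode voltage is 3.9 − 6.1 = -2.2 V < 0.7 V, so it is off. The assumption is consistent.

Only D_A conducts; I_R ≈ 0.61 mA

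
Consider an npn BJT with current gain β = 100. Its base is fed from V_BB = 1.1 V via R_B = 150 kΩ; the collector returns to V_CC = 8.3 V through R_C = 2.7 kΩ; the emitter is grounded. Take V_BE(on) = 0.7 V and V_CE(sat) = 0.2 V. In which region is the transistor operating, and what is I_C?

Assume active. Base-emitter loop: I_B = (V_BB − V_BE)/R_B = (1.1 − 0.7)/150 = 0.00267 mA.
I_C = β·I_B = 100×0.00267 = 0.267 mA.
V_CE = V_CC − I_C·R_C = 8.3 − 0.267×2.7 = 7.58 V > V_CE(sat), so the active-region assumption holds.

active; I_C ≈ 0.27 mA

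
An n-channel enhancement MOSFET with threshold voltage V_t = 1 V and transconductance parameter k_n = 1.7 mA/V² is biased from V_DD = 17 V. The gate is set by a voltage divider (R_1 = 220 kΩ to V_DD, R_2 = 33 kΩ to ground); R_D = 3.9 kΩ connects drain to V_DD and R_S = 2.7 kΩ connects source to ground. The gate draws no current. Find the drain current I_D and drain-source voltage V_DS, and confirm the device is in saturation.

V_G = V_DD·R_2/(R_1+R_2) = 17×33/253 = 2.22 V.
Assume saturation: I_D = (k_n/2)(V_GS − V_t)² with V_GS = V_G − I_D·R_S = 2.22 − 2.7·I_D.
Substituting gives 6.2·I_D² − 6.59·I_D + 1.26 = 0, with roots I_D = 0.25 or 0.813 mA.
The root I_D = 0.813 mA gives V_GS = 0.0219 V ≤ V_t, so take I_D = 0.25 mA.
Then V_GS = 1.54 V and V_DS = V_DD − I_D(R_D+R_S) = 17 − 0.25×6.6 = 15.3 V.
Saturation requires V_DS ≥ V_GS − V_t = 0.542 V; 15.3 ≥ 0.542 ✓.

I_D ≈ 0.25 mA, V_DS ≈ 15 V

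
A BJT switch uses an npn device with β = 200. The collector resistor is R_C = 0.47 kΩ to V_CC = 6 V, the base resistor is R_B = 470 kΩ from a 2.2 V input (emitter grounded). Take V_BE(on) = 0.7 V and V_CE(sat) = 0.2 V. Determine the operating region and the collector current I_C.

active; I_C ≈ 0.64 mA

Assume active. Base-emitter loop: I_B = (V_BB − V_BE)/R_B = (2.2 − 0.7)/470 = 0.00319 mA.
I_C = β·I_B = 200×0.00319 = 0.638 mA.
V_CE = V_CC − I_C·R_C = 6 − 0.638×0.47 = 5.7 V > V_CE(sat), so the active-region assumption holds.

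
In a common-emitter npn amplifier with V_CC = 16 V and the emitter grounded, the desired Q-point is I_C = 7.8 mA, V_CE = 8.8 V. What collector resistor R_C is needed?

R_C ≈ 0.92 kΩ

Collector loop: V_CC = I_C·R_C + V_CE.
R_C = (V_CC − V_CE)/I_C = (16 − 8.8)/7.8 = 0.923 kΩ.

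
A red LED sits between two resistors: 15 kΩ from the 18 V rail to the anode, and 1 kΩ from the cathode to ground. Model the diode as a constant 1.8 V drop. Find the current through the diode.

The two resistors are in series with the diode, so KVL gives 18 = I·15 + 1.8 + I·1.
I = (18 − 1.8) / (15 + 1) kΩ = 16.2 / 16 = 1.01 mA.

I ≈ 1 mA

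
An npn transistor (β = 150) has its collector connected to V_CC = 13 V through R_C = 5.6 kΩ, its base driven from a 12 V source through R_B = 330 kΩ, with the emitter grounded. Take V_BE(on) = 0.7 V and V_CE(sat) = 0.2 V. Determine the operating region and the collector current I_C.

saturation; I_C ≈ 2.3 mA

Assume active: I_B = (12 − 0.7)/330 = 0.0342 mA, giving I_C = β·I_B = 5.14 mA.
But then V_CE = 13 − 5.14×5.6 = -15.8 V < V_CE(sat) = 0.2 V — impossible in the active region.
So the transistor is saturated. With V_CE = 0.2 V, I_C = (V_CC − 0.2)/R_C = 12.8/5.6 = 2.29 mA.
Check: β·I_B = 5.14 mA > I_C = 2.29 mA, confirming saturation.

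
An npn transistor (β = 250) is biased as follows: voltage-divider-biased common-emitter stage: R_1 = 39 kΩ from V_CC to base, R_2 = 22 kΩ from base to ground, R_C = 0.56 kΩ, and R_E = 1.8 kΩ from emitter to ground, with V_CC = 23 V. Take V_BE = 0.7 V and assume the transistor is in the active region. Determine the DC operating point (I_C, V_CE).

I_C ≈ 4.1 mA, V_CE ≈ 13 V

Thevenize the base divider: V_Th = V_CC·R_2/(R_1+R_2) = 23×22/61 = 8.3 V, R_Th = R_1‖R_2 = 14.1 kΩ.
Base-emitter loop: V_Th = I_B·R_Th + V_BE + (β+1)I_B·R_E, so I_B = (8.3 − 0.7) / (14.1 + 251×1.8) = 0.0163 mA.
I_C = β·I_B = 250×0.0163 = 4.08 mA, and I_E = (β+1)I_B = 4.09 mA.
V_CE = V_CC − I_C·R_C − I_E·R_E = 23 − 4.08×0.56 − 4.09×1.8 = 13.4 V.
V_CE = 13.4 V > 0.2 V confirms active-region operation.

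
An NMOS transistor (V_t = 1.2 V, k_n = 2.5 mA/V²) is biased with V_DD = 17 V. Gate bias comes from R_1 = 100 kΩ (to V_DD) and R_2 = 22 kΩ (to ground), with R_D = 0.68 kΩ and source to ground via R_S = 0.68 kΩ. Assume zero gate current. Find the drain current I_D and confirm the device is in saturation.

I_D ≈ 1.3 mA

V_G = V_DD·R_2/(R_1+R_2) = 17×22/122 = 3.07 V.
Assume saturation: I_D = (k_n/2)(V_GS − V_t)² with V_GS = V_G − I_D·R_S = 3.07 − 0.68·I_D.
Substituting gives 0.578·I_D² − 4.17·I_D + 4.35 = 0, with roots I_D = 1.26 or 5.95 mA.
The root I_D = 5.95 mA gives V_GS = -0.982 V ≤ V_t, so take I_D = 1.26 mA.
Then V_GS = 2.21 V and V_DS = V_DD − I_D(R_D+R_S) = 17 − 1.26×1.36 = 15.3 V.
Saturation requires V_DS ≥ V_GS − V_t = 1.01 V; 15.3 ≥ 1.01 ✓.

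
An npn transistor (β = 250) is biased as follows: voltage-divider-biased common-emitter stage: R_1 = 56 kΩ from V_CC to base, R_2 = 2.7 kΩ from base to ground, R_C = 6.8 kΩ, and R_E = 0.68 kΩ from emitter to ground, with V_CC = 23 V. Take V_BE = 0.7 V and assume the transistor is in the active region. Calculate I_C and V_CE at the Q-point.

I_C ≈ 0.52 mA, V_CE ≈ 19 V

Thevenize the base divider: V_Th = V_CC·R_2/(R_1+R_2) = 23×2.7/58.7 = 1.06 V, R_Th = R_1‖R_2 = 2.58 kΩ.
Base-emitter loop: V_Th = I_B·R_Th + V_BE + (β+1)I_B·R_E, so I_B = (1.06 − 0.7) / (2.58 + 251×0.68) = 0.00207 mA.
I_C = β·I_B = 250×0.00207 = 0.516 mA, and I_E = (β+1)I_B = 0.519 mA.
V_CE = V_CC − I_C·R_C − I_E·R_E = 23 − 0.516×6.8 − 0.519×0.68 = 19.1 V.
V_CE = 19.1 V > 0.2 V confirms active-region operation.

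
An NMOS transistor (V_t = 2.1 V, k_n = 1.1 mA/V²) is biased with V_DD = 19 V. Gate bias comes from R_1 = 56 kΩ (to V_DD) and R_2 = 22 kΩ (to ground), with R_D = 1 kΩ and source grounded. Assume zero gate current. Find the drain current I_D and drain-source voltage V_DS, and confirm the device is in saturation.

I_D ≈ 5.8 mA, V_DS ≈ 13 V

V_G = V_DD·R_2/(R_1+R_2) = 19×22/78 = 5.36 V. With the source grounded, V_GS = V_G = 5.36 V.
Assume saturation: I_D = (k_n/2)(V_GS − V_t)² = (1.1/2)×(5.36 − 2.1)² = 0.55×3.26² = 5.84 mA.
V_DS = V_DD − I_D·R_D = 19 − 5.84×1 = 13.2 V.
Saturation requires V_DS ≥ V_GS − V_t = 3.26 V; 13.2 ≥ 3.26 ✓.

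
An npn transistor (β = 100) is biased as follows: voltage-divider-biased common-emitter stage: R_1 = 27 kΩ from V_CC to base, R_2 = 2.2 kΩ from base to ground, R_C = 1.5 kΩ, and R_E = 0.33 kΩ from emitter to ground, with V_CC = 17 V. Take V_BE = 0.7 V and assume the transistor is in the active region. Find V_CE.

Thevenize the base divider: V_Th = V_CC·R_2/(R_1+R_2) = 17×2.2/29.2 = 1.28 V, R_Th = R_1‖R_2 = 2.03 kΩ.
Base-emitter loop: V_Th = I_B·R_Th + V_BE + (β+1)I_B·R_E, so I_B = (1.28 − 0.7) / (2.03 + 101×0.33) = 0.0164 mA.
I_C = β·I_B = 100×0.0164 = 1.64 mA, and I_E = (β+1)I_B = 1.66 mA.
V_CE = V_CC − I_C·R_C − I_E·R_E = 17 − 1.64×1.5 − 1.66×0.33 = 14 V.
V_CE = 14 V > 0.2 V confirms active-region operation.

V_CE ≈ 14 V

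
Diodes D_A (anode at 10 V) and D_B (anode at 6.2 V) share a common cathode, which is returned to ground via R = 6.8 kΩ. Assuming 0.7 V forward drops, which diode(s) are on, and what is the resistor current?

Only D_A conducts; I_R ≈ 1.4 mA

Assume both conduct. Then node N would need to be at both 10−0.7 = 9.3 V and 6.2−0.7 = 5.5 V, which is impossible.
Assume only D_A conducts: V_N = 10 − 0.7 = 9.3 V, so I_R = 9.3/6.8 = 1.37 mA.
Check D_B: its anode-to-cathode voltage is 6.2 − 9.3 = -3.1 V < 0.7 V, so it is off. The assumption is consistent.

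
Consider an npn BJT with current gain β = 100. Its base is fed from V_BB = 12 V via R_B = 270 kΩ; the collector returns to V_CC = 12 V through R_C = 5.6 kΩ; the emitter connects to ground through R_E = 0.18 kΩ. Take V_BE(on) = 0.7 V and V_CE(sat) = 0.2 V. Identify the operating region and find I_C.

saturation; I_C ≈ 2 mA

Assume active: I_B = (12 − 0.7)/(270 + 101×0.18) = 0.0392 mA, I_C = β·I_B = 3.92 mA.
Then V_CE = 12 − 3.92×5.6 − 3.96×0.18 = -10.7 V < 0.2 V — the active assumption fails.
Re-solve with V_CE = 0.2 V. KCL at the emitter: V_E/R_E = (V_BB−0.7−V_E)/R_B + (V_CC−0.2−V_E)/R_C, giving V_E = 0.375 V.
I_C = (V_CC − 0.2 − V_E)/R_C = (11.8 − 0.375)/5.6 = 2.04 mA.
Check: I_B = (11.3 − 0.375)/270 = 0.0405 mA, and β·I_B = 4.05 mA > I_C, confirming saturation.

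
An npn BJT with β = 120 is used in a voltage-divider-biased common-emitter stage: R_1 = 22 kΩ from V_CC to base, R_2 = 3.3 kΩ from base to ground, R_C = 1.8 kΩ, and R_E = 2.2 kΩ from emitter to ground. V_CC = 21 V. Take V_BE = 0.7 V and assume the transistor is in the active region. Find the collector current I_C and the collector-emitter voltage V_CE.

Thevenize the base divider: V_Th = V_CC·R_2/(R_1+R_2) = 21×3.3/25.3 = 2.74 V, R_Th = R_1‖R_2 = 2.87 kΩ.
Base-emitter loop: V_Th = I_B·R_Th + V_BE + (β+1)I_B·R_E, so I_B = (2.74 − 0.7) / (2.87 + 121×2.2) = 0.00758 mA.
I_C = β·I_B = 120×0.00758 = 0.909 mA, and I_E = (β+1)I_B = 0.917 mA.
V_CE = V_CC − I_C·R_C − I_E·R_E = 21 − 0.909×1.8 − 0.917×2.2 = 17.3 V.
V_CE = 17.3 V > 0.2 V confirms active-region operation.

I_C ≈ 0.91 mA, V_CE ≈ 17 V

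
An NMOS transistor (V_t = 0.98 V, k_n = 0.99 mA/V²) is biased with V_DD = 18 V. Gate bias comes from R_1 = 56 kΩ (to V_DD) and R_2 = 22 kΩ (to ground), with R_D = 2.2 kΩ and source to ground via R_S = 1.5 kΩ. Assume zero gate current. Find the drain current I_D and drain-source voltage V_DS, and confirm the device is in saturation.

I_D ≈ 1.6 mA, V_DS ≈ 12 V

V_G = V_DD·R_2/(R_1+R_2) = 18×22/78 = 5.08 V.
Assume saturation: I_D = (k_n/2)(V_GS − V_t)² with V_GS = V_G − I_D·R_S = 5.08 − 1.5·I_D.
Substituting gives 1.11·I_D² − 7.08·I_D + 8.31 = 0, with roots I_D = 1.55 or 4.81 mA.
The root I_D = 4.81 mA gives V_GS = -2.14 V ≤ V_t, so take I_D = 1.55 mA.
Then V_GS = 2.75 V and V_DS = V_DD − I_D(R_D+R_S) = 18 − 1.55×3.7 = 12.3 V.
Saturation requires V_DS ≥ V_GS − V_t = 1.77 V; 12.3 ≥ 1.77 ✓.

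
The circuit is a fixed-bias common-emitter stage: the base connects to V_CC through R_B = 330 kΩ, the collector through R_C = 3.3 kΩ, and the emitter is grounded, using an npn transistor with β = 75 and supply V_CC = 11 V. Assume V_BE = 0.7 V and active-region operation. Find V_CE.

Base loop: V_CC = I_B·R_B + V_BE, so I_B = (11 − 0.7)/330 kΩ = 0.0312 mA.
In the active region I_C = β·I_B = 75 × 0.0312 = 2.34 mA.
Collector loop: V_CE = V_CC − I_C·R_C = 11 − 2.34×3.3 = 3.27 V.
Since V_CE = 3.27 V > V_CE(sat) ≈ 0.2 V, the transistor is in the active region as assumed.

V_CE ≈ 3.3 V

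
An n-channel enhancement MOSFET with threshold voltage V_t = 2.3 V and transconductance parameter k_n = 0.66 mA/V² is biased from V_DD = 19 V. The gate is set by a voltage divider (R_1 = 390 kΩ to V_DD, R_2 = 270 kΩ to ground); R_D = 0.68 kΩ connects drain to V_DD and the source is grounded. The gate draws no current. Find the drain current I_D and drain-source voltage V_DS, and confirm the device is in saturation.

I_D ≈ 9.9 mA, V_DS ≈ 12 V

V_G = V_DD·R_2/(R_1+R_2) = 19×270/660 = 7.77 V. With the source grounded, V_GS = V_G = 7.77 V.
Assume saturation: I_D = (k_n/2)(V_GS − V_t)² = (0.66/2)×(7.77 − 2.3)² = 0.33×5.47² = 9.88 mA.
V_DS = V_DD − I_D·R_D = 19 − 9.88×0.68 = 12.3 V.
Saturation requires V_DS ≥ V_GS − V_t = 5.47 V; 12.3 ≥ 5.47 ✓.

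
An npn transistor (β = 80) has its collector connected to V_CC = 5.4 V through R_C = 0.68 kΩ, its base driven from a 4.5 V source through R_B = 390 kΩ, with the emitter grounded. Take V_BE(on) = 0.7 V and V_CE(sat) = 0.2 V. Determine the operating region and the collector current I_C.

active; I_C ≈ 0.78 mA

Assume active. Base-emitter loop: I_B = (V_BB − V_BE)/R_B = (4.5 − 0.7)/390 = 0.00974 mA.
I_C = β·I_B = 80×0.00974 = 0.779 mA.
V_CE = V_CC − I_C·R_C = 5.4 − 0.779×0.68 = 4.87 V > V_CE(sat), so the active-region assumption holds.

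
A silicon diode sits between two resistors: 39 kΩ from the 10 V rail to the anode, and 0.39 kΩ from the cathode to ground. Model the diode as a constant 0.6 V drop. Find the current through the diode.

The two resistors are in series with the diode, so KVL gives 10 = I·39 + 0.6 + I·0.39.
I = (10 − 0.6) / (39 + 0.39) kΩ = 9.4 / 39.4 = 0.239 mA.

I ≈ 0.24 mA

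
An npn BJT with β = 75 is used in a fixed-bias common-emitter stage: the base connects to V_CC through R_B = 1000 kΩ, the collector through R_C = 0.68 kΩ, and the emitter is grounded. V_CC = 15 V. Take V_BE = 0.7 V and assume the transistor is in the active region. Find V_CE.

V_CE ≈ 14 V

Base loop: V_CC = I_B·R_B + V_BE, so I_B = (15 − 0.7)/1000 kΩ = 0.0143 mA.
In the active region I_C = β·I_B = 75 × 0.0143 = 1.07 mA.
Collector loop: V_CE = V_CC − I_C·R_C = 15 − 1.07×0.68 = 14.3 V.
Since V_CE = 14.3 V > V_CE(sat) ≈ 0.2 V, the transistor is in the active region as assumed.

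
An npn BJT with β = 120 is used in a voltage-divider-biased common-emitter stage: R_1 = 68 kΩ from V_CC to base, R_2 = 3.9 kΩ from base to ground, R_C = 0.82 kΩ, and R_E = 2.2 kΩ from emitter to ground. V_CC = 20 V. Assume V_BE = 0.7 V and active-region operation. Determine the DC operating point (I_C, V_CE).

I_C ≈ 0.17 mA, V_CE ≈ 19 V

Thevenize the base divider: V_Th = V_CC·R_2/(R_1+R_2) = 20×3.9/71.9 = 1.08 V, R_Th = R_1‖R_2 = 3.69 kΩ.
Base-emitter loop: V_Th = I_B·R_Th + V_BE + (β+1)I_B·R_E, so I_B = (1.08 − 0.7) / (3.69 + 121×2.2) = 0.00143 mA.
I_C = β·I_B = 120×0.00143 = 0.171 mA, and I_E = (β+1)I_B = 0.173 mA.
V_CE = V_CC − I_C·R_C − I_E·R_E = 20 − 0.171×0.82 − 0.173×2.2 = 19.5 V.
V_CE = 19.5 V > 0.2 V confirms active-region operation.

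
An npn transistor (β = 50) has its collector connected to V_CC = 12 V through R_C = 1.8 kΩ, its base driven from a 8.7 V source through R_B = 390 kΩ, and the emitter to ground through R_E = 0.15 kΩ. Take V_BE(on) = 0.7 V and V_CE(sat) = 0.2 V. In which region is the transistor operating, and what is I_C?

active; I_C ≈ 1 mA

Assume active. Base-emitter loop: I_B = (V_BB − V_BE)/(R_B + (β+1)R_E) = (8.7 − 0.7)/(390 + 51×0.15) = 0.0201 mA.
I_C = β·I_B = 50×0.0201 = 1.01 mA.
V_CE = V_CC − I_C·R_C − I_E·R_E = 12 − 1.01×1.8 − 1.03×0.15 = 10 V > V_CE(sat), so the active-region assumption holds.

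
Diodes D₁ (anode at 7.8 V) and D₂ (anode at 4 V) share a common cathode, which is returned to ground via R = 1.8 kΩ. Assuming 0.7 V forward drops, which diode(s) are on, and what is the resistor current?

Assume both conduct. Then node N would need to be at both 7.8−0.7 = 7.1 V and 4−0.7 = 3.3 V, which is impossible.
Assume only D₁ conducts: V_N = 7.8 − 0.7 = 7.1 V, so I_R = 7.1/1.8 = 3.94 mA.
Check D₂: its anode-to-cathode voltage is 4 − 7.1 = -3.1 V < 0.7 V, so it is off. The assumption is consistent.

Only D₁ conducts; I_R ≈ 3.9 mA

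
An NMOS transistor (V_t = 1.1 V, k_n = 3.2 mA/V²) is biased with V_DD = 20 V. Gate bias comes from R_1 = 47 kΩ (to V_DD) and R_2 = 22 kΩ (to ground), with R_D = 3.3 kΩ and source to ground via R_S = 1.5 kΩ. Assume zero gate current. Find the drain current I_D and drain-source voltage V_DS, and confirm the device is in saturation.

I_D ≈ 2.7 mA, V_DS ≈ 7.2 V

V_G = V_DD·R_2/(R_1+R_2) = 20×22/69 = 6.38 V.
Assume saturation: I_D = (k_n/2)(V_GS − V_t)² with V_GS = V_G − I_D·R_S = 6.38 − 1.5·I_D.
Substituting gives 3.6·I_D² − 26.3·I_D + 44.6 = 0, with roots I_D = 2.66 or 4.66 mA.
The root I_D = 4.66 mA gives V_GS = -0.606 V ≤ V_t, so take I_D = 2.66 mA.
Then V_GS = 2.39 V and V_DS = V_DD − I_D(R_D+R_S) = 20 − 2.66×4.8 = 7.24 V.
Saturation requires V_DS ≥ V_GS − V_t = 1.29 V; 7.24 ≥ 1.29 ✓.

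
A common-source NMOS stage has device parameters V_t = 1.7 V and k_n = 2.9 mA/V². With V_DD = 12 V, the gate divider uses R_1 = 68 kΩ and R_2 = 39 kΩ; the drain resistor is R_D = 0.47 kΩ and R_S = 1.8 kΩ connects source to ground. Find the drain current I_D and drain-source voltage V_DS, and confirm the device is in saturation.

I_D ≈ 1 mA, V_DS ≈ 9.7 V

V_G = V_DD·R_2/(R_1+R_2) = 12×39/107 = 4.37 V.
Assume saturation: I_D = (k_n/2)(V_GS − V_t)² with V_GS = V_G − I_D·R_S = 4.37 − 1.8·I_D.
Substituting gives 4.7·I_D² − 15·I_D + 10.4 = 0, with roots I_D = 1.02 or 2.16 mA.
The root I_D = 2.16 mA gives V_GS = 0.478 V ≤ V_t, so take I_D = 1.02 mA.
Then V_GS = 2.54 V and V_DS = V_DD − I_D(R_D+R_S) = 12 − 1.02×2.27 = 9.69 V.
Saturation requires V_DS ≥ V_GS − V_t = 0.839 V; 9.69 ≥ 0.839 ✓.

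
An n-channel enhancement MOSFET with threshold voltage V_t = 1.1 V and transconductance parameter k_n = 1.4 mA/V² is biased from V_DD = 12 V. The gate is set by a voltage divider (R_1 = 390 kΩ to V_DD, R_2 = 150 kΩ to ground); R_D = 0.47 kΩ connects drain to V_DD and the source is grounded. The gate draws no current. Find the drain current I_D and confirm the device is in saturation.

V_G = V_DD·R_2/(R_1+R_2) = 12×150/540 = 3.33 V. With the source grounded, V_GS = V_G = 3.33 V.
Assume saturation: I_D = (k_n/2)(V_GS − V_t)² = (1.4/2)×(3.33 − 1.1)² = 0.7×2.23² = 3.49 mA.
V_DS = V_DD − I_D·R_D = 12 − 3.49×0.47 = 10.4 V.
Saturation requires V_DS ≥ V_GS − V_t = 2.23 V; 10.4 ≥ 2.23 ✓.

I_D ≈ 3.5 mA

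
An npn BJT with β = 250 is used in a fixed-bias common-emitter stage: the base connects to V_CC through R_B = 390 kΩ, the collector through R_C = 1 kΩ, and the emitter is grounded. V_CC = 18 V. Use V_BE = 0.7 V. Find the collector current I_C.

I_C ≈ 11 mA

Base loop: V_CC = I_B·R_B + V_BE, so I_B = (18 − 0.7)/390 kΩ = 0.0444 mA.
In the active region I_C = β·I_B = 250 × 0.0444 = 11.1 mA.
Collector loop: V_CE = V_CC − I_C·R_C = 18 − 11.1×1 = 6.91 V.
Since V_CE = 6.91 V > V_CE(sat) ≈ 0.2 V, the transistor is in the active region as assumed.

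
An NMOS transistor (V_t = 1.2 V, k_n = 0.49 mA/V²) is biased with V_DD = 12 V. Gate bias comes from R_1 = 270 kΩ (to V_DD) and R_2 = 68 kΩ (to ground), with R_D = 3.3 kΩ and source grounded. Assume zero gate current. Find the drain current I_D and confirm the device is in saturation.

V_G = V_DD·R_2/(R_1+R_2) = 12×68/338 = 2.41 V. With the source grounded, V_GS = V_G = 2.41 V.
Assume saturation: I_D = (k_n/2)(V_GS − V_t)² = (0.49/2)×(2.41 − 1.2)² = 0.245×1.21² = 0.361 mA.
V_DS = V_DD − I_D·R_D = 12 − 0.361×3.3 = 10.8 V.
Saturation requires V_DS ≥ V_GS − V_t = 1.21 V; 10.8 ≥ 1.21 ✓.

I_D ≈ 0.36 mA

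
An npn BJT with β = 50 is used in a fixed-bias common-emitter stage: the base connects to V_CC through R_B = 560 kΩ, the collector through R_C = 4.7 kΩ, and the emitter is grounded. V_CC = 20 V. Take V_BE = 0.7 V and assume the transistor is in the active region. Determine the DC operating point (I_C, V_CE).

I_C ≈ 1.7 mA, V_CE ≈ 12 V

Base loop: V_CC = I_B·R_B + V_BE, so I_B = (20 − 0.7)/560 kΩ = 0.0345 mA.
In the active region I_C = β·I_B = 50 × 0.0345 = 1.72 mA.
Collector loop: V_CE = V_CC − I_C·R_C = 20 − 1.72×4.7 = 11.9 V.
Since V_CE = 11.9 V > V_CE(sat) ≈ 0.2 V, the transistor is in the active region as assumed.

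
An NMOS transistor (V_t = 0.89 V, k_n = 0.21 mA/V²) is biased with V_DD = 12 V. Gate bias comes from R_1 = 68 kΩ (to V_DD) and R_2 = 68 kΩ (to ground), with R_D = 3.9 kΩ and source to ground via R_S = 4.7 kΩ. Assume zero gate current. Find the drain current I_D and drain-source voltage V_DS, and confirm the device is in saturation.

I_D ≈ 0.59 mA, V_DS ≈ 7 V

V_G = V_DD·R_2/(R_1+R_2) = 12×68/136 = 6 V.
Assume saturation: I_D = (k_n/2)(V_GS − V_t)² with V_GS = V_G − I_D·R_S = 6 − 4.7·I_D.
Substituting gives 2.32·I_D² − 6.04·I_D + 2.74 = 0, with roots I_D = 0.585 or 2.02 mA.
The root I_D = 2.02 mA gives V_GS = -3.5 V ≤ V_t, so take I_D = 0.585 mA.
Then V_GS = 3.25 V and V_DS = V_DD − I_D(R_D+R_S) = 12 − 0.585×8.6 = 6.97 V.
Saturation requires V_DS ≥ V_GS − V_t = 2.36 V; 6.97 ≥ 2.36 ✓.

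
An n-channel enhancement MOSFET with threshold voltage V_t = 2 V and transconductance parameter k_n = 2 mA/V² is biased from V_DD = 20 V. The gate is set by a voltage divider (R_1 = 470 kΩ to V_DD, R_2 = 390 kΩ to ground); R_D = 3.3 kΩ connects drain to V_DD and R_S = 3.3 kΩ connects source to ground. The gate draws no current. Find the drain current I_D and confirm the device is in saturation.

V_G = V_DD·R_2/(R_1+R_2) = 20×390/860 = 9.07 V.
Assume saturation: I_D = (k_n/2)(V_GS − V_t)² with V_GS = V_G − I_D·R_S = 9.07 − 3.3·I_D.
Substituting gives 10.9·I_D² − 47.7·I_D + 50 = 0, with roots I_D = 1.74 or 2.63 mA.
The root I_D = 2.63 mA gives V_GS = 0.377 V ≤ V_t, so take I_D = 1.74 mA.
Then V_GS = 3.32 V and V_DS = V_DD − I_D(R_D+R_S) = 20 − 1.74×6.6 = 8.5 V.
Saturation requires V_DS ≥ V_GS − V_t = 1.32 V; 8.5 ≥ 1.32 ✓.

I_D ≈ 1.7 mA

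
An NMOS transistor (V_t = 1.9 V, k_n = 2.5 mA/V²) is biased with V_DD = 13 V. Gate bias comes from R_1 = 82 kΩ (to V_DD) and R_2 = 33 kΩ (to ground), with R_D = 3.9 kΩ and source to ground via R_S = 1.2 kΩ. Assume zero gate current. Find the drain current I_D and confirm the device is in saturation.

V_G = V_DD·R_2/(R_1+R_2) = 13×33/115 = 3.73 V.
Assume saturation: I_D = (k_n/2)(V_GS − V_t)² with V_GS = V_G − I_D·R_S = 3.73 − 1.2·I_D.
Substituting gives 1.8·I_D² − 6.49·I_D + 4.19 = 0, with roots I_D = 0.842 or 2.76 mA.
The root I_D = 2.76 mA gives V_GS = 0.413 V ≤ V_t, so take I_D = 0.842 mA.
Then V_GS = 2.72 V and V_DS = V_DD − I_D(R_D+R_S) = 13 − 0.842×5.1 = 8.71 V.
Saturation requires V_DS ≥ V_GS − V_t = 0.821 V; 8.71 ≥ 0.821 ✓.

I_D ≈ 0.84 mA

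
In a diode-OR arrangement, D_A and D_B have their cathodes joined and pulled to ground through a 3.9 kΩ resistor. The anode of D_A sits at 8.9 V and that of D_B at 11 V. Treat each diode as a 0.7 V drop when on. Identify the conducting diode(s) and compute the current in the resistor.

Assume both conduct. Then node N would need to be at both 8.9−0.7 = 8.2 V and 11−0.7 = 10.3 V, which is impossible.
Assume only D_B conducts: V_N = 11 − 0.7 = 10.3 V, so I_R = 10.3/3.9 = 2.64 mA.
Check D_A: its anode-to-cathode voltage is 8.9 − 10.3 = -1.4 V < 0.7 V, so it is off. The assumption is consistent.

Only D_B conducts; I_R ≈ 2.6 mA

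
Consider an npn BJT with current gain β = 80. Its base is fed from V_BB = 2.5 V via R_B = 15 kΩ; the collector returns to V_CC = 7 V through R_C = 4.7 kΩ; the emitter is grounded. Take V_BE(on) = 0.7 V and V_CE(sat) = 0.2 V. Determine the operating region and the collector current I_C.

saturation; I_C ≈ 1.4 mA

Assume active: I_B = (2.5 − 0.7)/15 = 0.12 mA, giving I_C = β·I_B = 9.6 mA.
But then V_CE = 7 − 9.6×4.7 = -38.1 V < V_CE(sat) = 0.2 V — impossible in the active region.
So the transistor is saturated. With V_CE = 0.2 V, I_C = (V_CC − 0.2)/R_C = 6.8/4.7 = 1.45 mA.
Check: β·I_B = 9.6 mA > I_C = 1.45 mA, confirming saturation.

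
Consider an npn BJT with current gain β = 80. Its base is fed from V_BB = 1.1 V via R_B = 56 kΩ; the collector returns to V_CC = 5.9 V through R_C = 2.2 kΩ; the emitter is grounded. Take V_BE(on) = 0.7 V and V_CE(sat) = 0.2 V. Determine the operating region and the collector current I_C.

Assume active. Base-emitter loop: I_B = (V_BB − V_BE)/R_B = (1.1 − 0.7)/56 = 0.00714 mA.
I_C = β·I_B = 80×0.00714 = 0.571 mA.
V_CE = V_CC − I_C·R_C = 5.9 − 0.571×2.2 = 4.64 V > V_CE(sat), so the active-region assumption holds.

active; I_C ≈ 0.57 mA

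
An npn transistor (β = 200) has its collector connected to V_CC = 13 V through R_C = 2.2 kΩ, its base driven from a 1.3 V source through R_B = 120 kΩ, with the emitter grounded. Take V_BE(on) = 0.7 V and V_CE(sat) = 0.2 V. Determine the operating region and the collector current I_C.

Assume active. Base-emitter loop: I_B = (V_BB − V_BE)/R_B = (1.3 − 0.7)/120 = 0.005 mA.
I_C = β·I_B = 200×0.005 = 1 mA.
V_CE = V_CC − I_C·R_C = 13 − 1×2.2 = 10.8 V > V_CE(sat), so the active-region assumption holds.

active; I_C ≈ 1 mA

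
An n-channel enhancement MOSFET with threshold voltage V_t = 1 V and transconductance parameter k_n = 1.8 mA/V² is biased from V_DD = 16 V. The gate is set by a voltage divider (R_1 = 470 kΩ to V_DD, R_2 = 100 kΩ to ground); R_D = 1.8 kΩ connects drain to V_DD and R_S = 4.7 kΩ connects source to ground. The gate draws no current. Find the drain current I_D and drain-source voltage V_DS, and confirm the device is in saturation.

V_G = V_DD·R_2/(R_1+R_2) = 16×100/570 = 2.81 V.
Assume saturation: I_D = (k_n/2)(V_GS − V_t)² with V_GS = V_G − I_D·R_S = 2.81 − 4.7·I_D.
Substituting gives 19.9·I_D² − 16.3·I_D + 2.94 = 0, with roots I_D = 0.268 or 0.551 mA.
The root I_D = 0.551 mA gives V_GS = 0.218 V ≤ V_t, so take I_D = 0.268 mA.
Then V_GS = 1.55 V and V_DS = V_DD − I_D(R_D+R_S) = 16 − 0.268×6.5 = 14.3 V.
Saturation requires V_DS ≥ V_GS − V_t = 0.546 V; 14.3 ≥ 0.546 ✓.

I_D ≈ 0.27 mA, V_DS ≈ 14 V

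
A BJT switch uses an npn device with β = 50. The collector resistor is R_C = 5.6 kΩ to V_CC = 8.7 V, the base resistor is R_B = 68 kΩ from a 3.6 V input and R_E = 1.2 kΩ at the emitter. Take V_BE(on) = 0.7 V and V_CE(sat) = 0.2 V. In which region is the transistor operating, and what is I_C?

active; I_C ≈ 1.1 mA

Assume active. Base-emitter loop: I_B = (V_BB − V_BE)/(R_B + (β+1)R_E) = (3.6 − 0.7)/(68 + 51×1.2) = 0.0224 mA.
I_C = β·I_B = 50×0.0224 = 1.12 mA.
V_CE = V_CC − I_C·R_C − I_E·R_E = 8.7 − 1.12×5.6 − 1.14×1.2 = 1.04 V > V_CE(sat), so the active-region assumption holds.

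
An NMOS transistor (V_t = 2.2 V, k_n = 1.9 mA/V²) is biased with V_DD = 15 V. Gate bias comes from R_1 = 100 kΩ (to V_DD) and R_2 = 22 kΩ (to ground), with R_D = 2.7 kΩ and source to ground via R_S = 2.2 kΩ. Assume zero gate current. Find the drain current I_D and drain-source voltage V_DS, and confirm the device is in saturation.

I_D ≈ 0.09 mA, V_DS ≈ 15 V

V_G = V_DD·R_2/(R_1+R_2) = 15×22/122 = 2.7 V.
Assume saturation: I_D = (k_n/2)(V_GS − V_t)² with V_GS = V_G − I_D·R_S = 2.7 − 2.2·I_D.
Substituting gives 4.6·I_D² − 3.11·I_D + 0.242 = 0, with roots I_D = 0.0898 or 0.587 mA.
The root I_D = 0.587 mA gives V_GS = 1.41 V ≤ V_t, so take I_D = 0.0898 mA.
Then V_GS = 2.51 V and V_DS = V_DD − I_D(R_D+R_S) = 15 − 0.0898×4.9 = 14.6 V.
Saturation requires V_DS ≥ V_GS − V_t = 0.307 V; 14.6 ≥ 0.307 ✓.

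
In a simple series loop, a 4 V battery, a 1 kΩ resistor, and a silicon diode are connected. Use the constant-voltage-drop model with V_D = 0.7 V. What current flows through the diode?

I ≈ 3.3 mA

KVL around the loop: 4 = V_D + I·R = 0.7 + I × 1 kΩ.
So I = (4 − 0.7) / 1 kΩ = 3.3 / 1 = 3.3 mA.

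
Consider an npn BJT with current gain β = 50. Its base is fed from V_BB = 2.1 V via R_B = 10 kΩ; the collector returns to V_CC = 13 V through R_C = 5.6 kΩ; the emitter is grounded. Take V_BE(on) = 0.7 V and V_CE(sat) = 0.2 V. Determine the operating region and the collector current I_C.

saturation; I_C ≈ 2.3 mA

Assume active: I_B = (2.1 − 0.7)/10 = 0.14 mA, giving I_C = β·I_B = 7 mA.
But then V_CE = 13 − 7×5.6 = -26.2 V < V_CE(sat) = 0.2 V — impossible in the active region.
So the transistor is saturated. With V_CE = 0.2 V, I_C = (V_CC − 0.2)/R_C = 12.8/5.6 = 2.29 mA.
Check: β·I_B = 7 mA > I_C = 2.29 mA, confirming saturation.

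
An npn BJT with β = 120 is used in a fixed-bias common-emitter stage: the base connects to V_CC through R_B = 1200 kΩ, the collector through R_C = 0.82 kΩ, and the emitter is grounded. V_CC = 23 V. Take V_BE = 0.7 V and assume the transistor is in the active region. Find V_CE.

Base loop: V_CC = I_B·R_B + V_BE, so I_B = (23 − 0.7)/1200 kΩ = 0.0186 mA.
In the active region I_C = β·I_B = 120 × 0.0186 = 2.23 mA.
Collector loop: V_CE = V_CC − I_C·R_C = 23 − 2.23×0.82 = 21.2 V.
Since V_CE = 21.2 V > V_CE(sat) ≈ 0.2 V, the transistor is in the active region as assumed.

V_CE ≈ 21 V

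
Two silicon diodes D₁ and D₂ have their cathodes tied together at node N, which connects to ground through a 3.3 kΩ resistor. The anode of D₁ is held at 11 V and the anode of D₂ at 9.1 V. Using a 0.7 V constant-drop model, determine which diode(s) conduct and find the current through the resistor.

Assume both conduct. Then node N would need to be at both 11−0.7 = 10.3 V and 9.1−0.7 = 8.4 V, which is impossible.
Assume only D₁ conducts: V_N = 11 − 0.7 = 10.3 V, so I_R = 10.3/3.3 = 3.12 mA.
Check D₂: its anode-to-cathode voltage is 9.1 − 10.3 = -1.2 V < 0.7 V, so it is off. The assumption is consistent.

Only D₁ conducts; I_R ≈ 3.1 mA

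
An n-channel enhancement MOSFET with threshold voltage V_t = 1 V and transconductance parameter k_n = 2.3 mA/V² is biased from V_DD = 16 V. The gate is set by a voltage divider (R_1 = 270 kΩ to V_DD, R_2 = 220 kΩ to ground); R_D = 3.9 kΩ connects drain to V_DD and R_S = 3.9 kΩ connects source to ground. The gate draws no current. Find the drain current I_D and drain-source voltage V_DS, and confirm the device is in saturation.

I_D ≈ 1.3 mA, V_DS ≈ 5.8 V

V_G = V_DD·R_2/(R_1+R_2) = 16×220/490 = 7.18 V.
Assume saturation: I_D = (k_n/2)(V_GS − V_t)² with V_GS = V_G − I_D·R_S = 7.18 − 3.9·I_D.
Substituting gives 17.5·I_D² − 56.5·I_D + 44 = 0, with roots I_D = 1.31 or 1.92 mA.
The root I_D = 1.92 mA gives V_GS = -0.291 V ≤ V_t, so take I_D = 1.31 mA.
Then V_GS = 2.07 V and V_DS = V_DD − I_D(R_D+R_S) = 16 − 1.31×7.8 = 5.77 V.
Saturation requires V_DS ≥ V_GS − V_t = 1.07 V; 5.77 ≥ 1.07 ✓.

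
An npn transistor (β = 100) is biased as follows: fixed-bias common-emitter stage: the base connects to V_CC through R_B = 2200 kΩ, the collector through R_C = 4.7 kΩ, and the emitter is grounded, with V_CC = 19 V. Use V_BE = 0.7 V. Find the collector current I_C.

Base loop: V_CC = I_B·R_B + V_BE, so I_B = (19 − 0.7)/2200 kΩ = 0.00832 mA.
In the active region I_C = β·I_B = 100 × 0.00832 = 0.832 mA.
Collector loop: V_CE = V_CC − I_C·R_C = 19 − 0.832×4.7 = 15.1 V.
Since V_CE = 15.1 V > V_CE(sat) ≈ 0.2 V, the transistor is in the active region as assumed.

I_C ≈ 0.83 mA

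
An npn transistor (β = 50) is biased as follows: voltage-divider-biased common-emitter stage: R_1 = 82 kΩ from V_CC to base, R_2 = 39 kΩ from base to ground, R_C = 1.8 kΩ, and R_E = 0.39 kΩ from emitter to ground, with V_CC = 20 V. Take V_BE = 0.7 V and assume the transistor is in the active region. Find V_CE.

V_CE ≈ 6.4 V

Thevenize the base divider: V_Th = V_CC·R_2/(R_1+R_2) = 20×39/121 = 6.45 V, R_Th = R_1‖R_2 = 26.4 kΩ.
Base-emitter loop: V_Th = I_B·R_Th + V_BE + (β+1)I_B·R_E, so I_B = (6.45 − 0.7) / (26.4 + 51×0.39) = 0.124 mA.
I_C = β·I_B = 50×0.124 = 6.2 mA, and I_E = (β+1)I_B = 6.33 mA.
V_CE = V_CC − I_C·R_C − I_E·R_E = 20 − 6.2×1.8 − 6.33×0.39 = 6.37 V.
V_CE = 6.37 V > 0.2 V confirms active-region operation.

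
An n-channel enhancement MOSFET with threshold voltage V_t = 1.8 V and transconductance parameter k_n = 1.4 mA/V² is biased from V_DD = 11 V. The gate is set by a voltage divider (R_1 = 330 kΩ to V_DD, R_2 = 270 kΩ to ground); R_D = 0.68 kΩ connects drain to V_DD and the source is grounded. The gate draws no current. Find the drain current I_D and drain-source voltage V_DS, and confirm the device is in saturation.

V_G = V_DD·R_2/(R_1+R_2) = 11×270/600 = 4.95 V. With the source grounded, V_GS = V_G = 4.95 V.
Assume saturation: I_D = (k_n/2)(V_GS − V_t)² = (1.4/2)×(4.95 − 1.8)² = 0.7×3.15² = 6.95 mA.
V_DS = V_DD − I_D·R_D = 11 − 6.95×0.68 = 6.28 V.
Saturation requires V_DS ≥ V_GS − V_t = 3.15 V; 6.28 ≥ 3.15 ✓.

I_D ≈ 6.9 mA, V_DS ≈ 6.3 V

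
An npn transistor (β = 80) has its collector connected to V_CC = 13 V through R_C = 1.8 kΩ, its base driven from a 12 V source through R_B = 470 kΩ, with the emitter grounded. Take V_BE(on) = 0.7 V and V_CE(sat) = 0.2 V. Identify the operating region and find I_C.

active; I_C ≈ 1.9 mA

Assume active. Base-emitter loop: I_B = (V_BB − V_BE)/R_B = (12 − 0.7)/470 = 0.024 mA.
I_C = β·I_B = 80×0.024 = 1.92 mA.
V_CE = V_CC − I_C·R_C = 13 − 1.92×1.8 = 9.54 V > V_CE(sat), so the active-region assumption holds.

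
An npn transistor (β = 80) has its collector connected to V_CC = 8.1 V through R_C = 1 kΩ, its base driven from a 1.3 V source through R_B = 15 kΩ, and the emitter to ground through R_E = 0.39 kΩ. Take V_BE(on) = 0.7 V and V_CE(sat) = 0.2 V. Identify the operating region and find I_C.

Assume active. Base-emitter loop: I_B = (V_BB − V_BE)/(R_B + (β+1)R_E) = (1.3 − 0.7)/(15 + 81×0.39) = 0.0129 mA.
I_C = β·I_B = 80×0.0129 = 1.03 mA.
V_CE = V_CC − I_C·R_C − I_E·R_E = 8.1 − 1.03×1 − 1.04×0.39 = 6.66 V > V_CE(sat), so the active-region assumption holds.

active; I_C ≈ 1 mA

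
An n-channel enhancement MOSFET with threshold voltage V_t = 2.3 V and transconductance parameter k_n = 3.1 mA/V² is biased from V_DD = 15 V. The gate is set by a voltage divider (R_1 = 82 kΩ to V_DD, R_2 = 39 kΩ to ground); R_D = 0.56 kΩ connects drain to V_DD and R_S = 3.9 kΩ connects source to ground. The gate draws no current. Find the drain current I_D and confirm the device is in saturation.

V_G = V_DD·R_2/(R_1+R_2) = 15×39/121 = 4.83 V.
Assume saturation: I_D = (k_n/2)(V_GS − V_t)² with V_GS = V_G − I_D·R_S = 4.83 − 3.9·I_D.
Substituting gives 23.6·I_D² − 31.6·I_D + 9.96 = 0, with roots I_D = 0.504 or 0.839 mA.
The root I_D = 0.839 mA gives V_GS = 1.56 V ≤ V_t, so take I_D = 0.504 mA.
Then V_GS = 2.87 V and V_DS = V_DD − I_D(R_D+R_S) = 15 − 0.504×4.46 = 12.8 V.
Saturation requires V_DS ≥ V_GS − V_t = 0.57 V; 12.8 ≥ 0.57 ✓.

I_D ≈ 0.5 mA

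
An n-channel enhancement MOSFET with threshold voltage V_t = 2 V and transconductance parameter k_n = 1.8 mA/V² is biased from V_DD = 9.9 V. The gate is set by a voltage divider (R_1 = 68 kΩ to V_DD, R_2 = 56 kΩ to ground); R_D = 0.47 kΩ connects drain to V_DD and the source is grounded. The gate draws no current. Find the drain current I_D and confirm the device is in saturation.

I_D ≈ 5.5 mA

V_G = V_DD·R_2/(R_1+R_2) = 9.9×56/124 = 4.47 V. With the source grounded, V_GS = V_G = 4.47 V.
Assume saturation: I_D = (k_n/2)(V_GS − V_t)² = (1.8/2)×(4.47 − 2)² = 0.9×2.47² = 5.5 mA.
V_DS = V_DD − I_D·R_D = 9.9 − 5.5×0.47 = 7.32 V.
Saturation requires V_DS ≥ V_GS − V_t = 2.47 V; 7.32 ≥ 2.47 ✓.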